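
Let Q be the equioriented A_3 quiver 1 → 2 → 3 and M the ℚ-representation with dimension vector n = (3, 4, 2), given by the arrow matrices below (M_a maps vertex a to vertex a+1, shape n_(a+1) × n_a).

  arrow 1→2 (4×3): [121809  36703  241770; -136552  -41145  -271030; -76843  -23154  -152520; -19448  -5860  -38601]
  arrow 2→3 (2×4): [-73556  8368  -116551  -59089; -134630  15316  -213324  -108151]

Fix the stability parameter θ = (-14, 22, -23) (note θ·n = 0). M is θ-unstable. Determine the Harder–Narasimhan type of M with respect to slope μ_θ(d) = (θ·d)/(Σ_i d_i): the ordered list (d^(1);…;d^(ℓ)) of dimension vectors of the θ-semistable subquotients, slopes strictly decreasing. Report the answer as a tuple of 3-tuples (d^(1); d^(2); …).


Via rank(M_{q-1}∘⋯∘M_p): M ≅ I[1,2], I[1,3]^2, I[2,2].
μ_θ-semistable layers: μ^(1)=22; μ^(2)=-1/2; μ^(3)=-14

((0, 2, 0); (0, 2, 2); (3, 0, 0))


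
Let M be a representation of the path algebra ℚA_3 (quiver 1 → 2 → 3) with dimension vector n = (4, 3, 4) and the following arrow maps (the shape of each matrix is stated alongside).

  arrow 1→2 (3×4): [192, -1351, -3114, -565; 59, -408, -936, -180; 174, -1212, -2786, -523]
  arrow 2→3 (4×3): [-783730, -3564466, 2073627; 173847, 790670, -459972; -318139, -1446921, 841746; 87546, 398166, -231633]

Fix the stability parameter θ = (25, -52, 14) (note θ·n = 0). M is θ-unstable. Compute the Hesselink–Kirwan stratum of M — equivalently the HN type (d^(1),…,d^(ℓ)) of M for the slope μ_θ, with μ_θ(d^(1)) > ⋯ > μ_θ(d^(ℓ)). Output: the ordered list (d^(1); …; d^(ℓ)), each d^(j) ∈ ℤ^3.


Via rank(M_{q-1}∘⋯∘M_p): M ≅ I[1,1], I[1,3]^3, I[3,3].
μ_θ-semistable layers: μ^(1)=25; μ^(2)=14; μ^(3)=-27/2

((1, 0, 0); (0, 0, 4); (3, 3, 0))


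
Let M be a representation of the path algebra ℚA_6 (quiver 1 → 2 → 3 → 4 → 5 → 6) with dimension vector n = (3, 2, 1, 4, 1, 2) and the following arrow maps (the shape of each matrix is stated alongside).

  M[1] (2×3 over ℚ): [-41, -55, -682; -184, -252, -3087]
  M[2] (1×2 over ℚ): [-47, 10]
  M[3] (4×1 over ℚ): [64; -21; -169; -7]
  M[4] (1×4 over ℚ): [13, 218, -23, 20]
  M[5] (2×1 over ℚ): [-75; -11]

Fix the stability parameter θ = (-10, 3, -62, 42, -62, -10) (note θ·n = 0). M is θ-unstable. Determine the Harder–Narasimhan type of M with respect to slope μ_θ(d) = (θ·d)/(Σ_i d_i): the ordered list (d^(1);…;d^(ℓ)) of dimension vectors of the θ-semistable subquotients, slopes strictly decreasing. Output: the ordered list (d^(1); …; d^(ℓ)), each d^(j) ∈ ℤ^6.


Barcode: M ≅ I[1,1], I[1,2], I[1,6], I[4,4]^3, I[6,6]. HN layers by μ_θ (4 steps, strictly decreasing):
  μ^(1)=42; μ^(2)=3; μ^(3)=-10; μ^(4)=-23

((0, 0, 0, 3, 0, 0); (0, 1, 0, 0, 0, 0); (2, 0, 0, 1, 1, 2); (1, 1, 1, 0, 0, 0))


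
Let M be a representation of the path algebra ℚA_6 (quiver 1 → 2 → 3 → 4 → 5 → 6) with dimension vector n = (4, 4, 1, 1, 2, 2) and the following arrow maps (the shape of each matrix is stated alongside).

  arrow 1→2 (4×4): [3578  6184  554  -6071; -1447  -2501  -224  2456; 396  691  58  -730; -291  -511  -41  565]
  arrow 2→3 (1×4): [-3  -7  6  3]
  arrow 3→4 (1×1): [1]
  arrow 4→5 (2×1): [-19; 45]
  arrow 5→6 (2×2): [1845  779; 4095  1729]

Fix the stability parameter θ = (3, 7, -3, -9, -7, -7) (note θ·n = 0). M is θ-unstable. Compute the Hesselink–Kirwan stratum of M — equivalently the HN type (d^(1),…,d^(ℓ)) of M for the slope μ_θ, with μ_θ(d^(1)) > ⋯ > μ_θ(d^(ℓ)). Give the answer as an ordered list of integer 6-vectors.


Interval decomposition of M: I[1,2]^3, I[1,5], I[5,6], I[6,6].
HN type (ℓ=4): μ^(1)=7; μ^(2)=3; μ^(3)=-9/5; μ^(4)=-7

((0, 3, 0, 0, 0, 0); (3, 0, 0, 0, 0, 0); (1, 1, 1, 1, 1, 0); (0, 0, 0, 0, 1, 2))


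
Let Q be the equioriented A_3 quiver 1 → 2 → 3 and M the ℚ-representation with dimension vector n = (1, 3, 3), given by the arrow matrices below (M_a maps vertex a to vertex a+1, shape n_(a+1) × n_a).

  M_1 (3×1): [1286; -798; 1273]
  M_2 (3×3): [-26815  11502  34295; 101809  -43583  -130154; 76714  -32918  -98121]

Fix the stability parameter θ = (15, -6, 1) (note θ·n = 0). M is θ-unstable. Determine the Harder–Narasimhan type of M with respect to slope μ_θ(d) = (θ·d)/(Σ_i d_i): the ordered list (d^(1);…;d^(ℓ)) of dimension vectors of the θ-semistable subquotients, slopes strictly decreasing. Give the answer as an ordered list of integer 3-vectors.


Barcode: M ≅ I[1,3], I[2,3]^2. HN layers by μ_θ (3 steps, strictly decreasing):
  μ^(1)=10/3; μ^(2)=1; μ^(3)=-6

((1, 1, 1); (0, 0, 2); (0, 2, 0))


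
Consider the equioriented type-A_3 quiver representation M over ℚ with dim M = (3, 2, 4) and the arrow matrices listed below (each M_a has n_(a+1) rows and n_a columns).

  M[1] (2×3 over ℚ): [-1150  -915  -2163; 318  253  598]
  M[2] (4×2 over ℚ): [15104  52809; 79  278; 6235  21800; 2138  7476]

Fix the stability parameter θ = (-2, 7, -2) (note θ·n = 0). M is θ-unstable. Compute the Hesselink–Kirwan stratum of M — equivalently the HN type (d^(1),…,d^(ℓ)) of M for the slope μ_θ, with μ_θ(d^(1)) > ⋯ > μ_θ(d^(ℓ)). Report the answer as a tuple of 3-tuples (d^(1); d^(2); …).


Interval decomposition of M: I[1,1], I[1,3]^2, I[3,3]^2.
HN type (ℓ=2): μ^(1)=5/2; μ^(2)=-2

((0, 2, 2); (3, 0, 2))


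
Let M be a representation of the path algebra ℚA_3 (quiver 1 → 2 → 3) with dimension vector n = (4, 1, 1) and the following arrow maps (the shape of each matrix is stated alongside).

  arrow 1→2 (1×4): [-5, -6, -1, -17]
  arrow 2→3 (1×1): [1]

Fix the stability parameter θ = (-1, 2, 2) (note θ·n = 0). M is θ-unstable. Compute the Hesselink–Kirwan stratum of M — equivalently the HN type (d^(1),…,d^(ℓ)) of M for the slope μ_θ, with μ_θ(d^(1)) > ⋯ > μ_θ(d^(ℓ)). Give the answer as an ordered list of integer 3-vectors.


Barcode: M ≅ I[1,1]^3, I[1,3]. HN layers by μ_θ (2 steps, strictly decreasing):
  μ^(1)=2; μ^(2)=-1

((0, 1, 1); (4, 0, 0))


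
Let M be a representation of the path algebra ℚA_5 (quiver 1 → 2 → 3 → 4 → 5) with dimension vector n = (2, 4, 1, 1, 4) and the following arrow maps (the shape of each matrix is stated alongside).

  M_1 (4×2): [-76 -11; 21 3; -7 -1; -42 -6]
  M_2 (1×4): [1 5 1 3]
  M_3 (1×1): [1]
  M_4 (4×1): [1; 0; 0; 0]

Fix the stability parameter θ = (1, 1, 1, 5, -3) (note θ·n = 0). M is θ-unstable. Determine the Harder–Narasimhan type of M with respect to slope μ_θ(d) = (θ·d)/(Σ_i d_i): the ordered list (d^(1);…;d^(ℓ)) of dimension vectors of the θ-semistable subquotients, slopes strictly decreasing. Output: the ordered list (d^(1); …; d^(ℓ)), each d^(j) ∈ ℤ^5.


Interval decomposition of M: I[1,2], I[1,5], I[2,2]^2, I[5,5]^3.
HN type (ℓ=2): μ^(1)=1; μ^(2)=-3

((2, 4, 1, 1, 1); (0, 0, 0, 0, 3))


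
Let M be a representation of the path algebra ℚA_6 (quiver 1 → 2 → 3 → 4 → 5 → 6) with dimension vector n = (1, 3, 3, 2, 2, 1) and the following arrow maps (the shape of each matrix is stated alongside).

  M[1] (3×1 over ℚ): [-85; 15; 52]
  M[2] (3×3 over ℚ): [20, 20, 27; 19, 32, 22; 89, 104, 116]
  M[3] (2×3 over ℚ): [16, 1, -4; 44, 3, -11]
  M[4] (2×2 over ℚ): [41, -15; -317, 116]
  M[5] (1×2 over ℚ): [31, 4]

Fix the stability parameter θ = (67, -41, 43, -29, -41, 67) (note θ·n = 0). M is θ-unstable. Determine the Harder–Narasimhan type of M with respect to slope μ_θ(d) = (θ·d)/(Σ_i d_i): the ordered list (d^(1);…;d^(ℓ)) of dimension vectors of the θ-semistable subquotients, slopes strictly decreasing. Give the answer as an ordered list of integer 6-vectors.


Via rank(M_{q-1}∘⋯∘M_p): M ≅ I[1,6], I[2,3], I[2,5].
μ_θ-semistable layers: μ^(1)=67; μ^(2)=43; μ^(3)=-1/5; μ^(4)=-9; μ^(5)=-41

((0, 0, 0, 0, 0, 1); (0, 0, 1, 0, 0, 0); (1, 1, 1, 1, 1, 0); (0, 0, 1, 1, 1, 0); (0, 2, 0, 0, 0, 0))


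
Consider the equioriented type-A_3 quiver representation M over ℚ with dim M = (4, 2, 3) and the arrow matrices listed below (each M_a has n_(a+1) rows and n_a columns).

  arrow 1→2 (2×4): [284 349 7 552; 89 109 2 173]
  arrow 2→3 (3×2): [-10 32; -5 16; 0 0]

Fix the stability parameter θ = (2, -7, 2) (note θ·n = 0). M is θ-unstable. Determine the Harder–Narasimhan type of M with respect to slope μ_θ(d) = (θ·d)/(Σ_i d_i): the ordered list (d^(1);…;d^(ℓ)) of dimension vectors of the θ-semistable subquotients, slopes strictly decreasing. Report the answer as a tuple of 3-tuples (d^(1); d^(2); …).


Barcode: M ≅ I[1,1]^2, I[1,2], I[1,3], I[3,3]^2. HN layers by μ_θ (2 steps, strictly decreasing):
  μ^(1)=2; μ^(2)=-5/2

((2, 0, 3); (2, 2, 0))


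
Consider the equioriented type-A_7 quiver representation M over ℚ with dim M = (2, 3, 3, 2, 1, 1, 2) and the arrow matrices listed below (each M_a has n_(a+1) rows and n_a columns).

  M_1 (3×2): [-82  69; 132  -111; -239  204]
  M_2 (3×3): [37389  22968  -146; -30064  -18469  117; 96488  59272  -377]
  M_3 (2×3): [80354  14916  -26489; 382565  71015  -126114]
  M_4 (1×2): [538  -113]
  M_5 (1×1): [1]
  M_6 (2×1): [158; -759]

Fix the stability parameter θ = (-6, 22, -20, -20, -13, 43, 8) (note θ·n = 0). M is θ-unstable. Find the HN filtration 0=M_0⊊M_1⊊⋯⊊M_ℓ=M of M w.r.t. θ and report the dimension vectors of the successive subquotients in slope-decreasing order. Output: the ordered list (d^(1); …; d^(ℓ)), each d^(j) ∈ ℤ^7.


Via rank(M_{q-1}∘⋯∘M_p): M ≅ I[1,4], I[1,7], I[2,3], I[7,7].
μ_θ-semistable layers: μ^(1)=51/2; μ^(2)=8; μ^(3)=1; μ^(4)=-6; μ^(5)=-37/5

((0, 0, 0, 0, 0, 1, 1); (0, 0, 0, 0, 0, 0, 1); (0, 1, 1, 0, 0, 0, 0); (1, 1, 1, 1, 0, 0, 0); (1, 1, 1, 1, 1, 0, 0))


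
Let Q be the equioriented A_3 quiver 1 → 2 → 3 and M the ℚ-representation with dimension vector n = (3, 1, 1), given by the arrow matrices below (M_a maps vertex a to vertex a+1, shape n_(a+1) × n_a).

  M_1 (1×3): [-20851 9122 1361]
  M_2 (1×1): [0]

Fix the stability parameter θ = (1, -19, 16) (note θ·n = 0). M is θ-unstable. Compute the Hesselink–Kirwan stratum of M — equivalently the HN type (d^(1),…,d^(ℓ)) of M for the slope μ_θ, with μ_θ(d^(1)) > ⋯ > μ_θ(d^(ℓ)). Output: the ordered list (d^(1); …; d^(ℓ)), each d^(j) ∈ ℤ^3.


Barcode: M ≅ I[1,1]^2, I[1,2], I[3,3]. HN layers by μ_θ (3 steps, strictly decreasing):
  μ^(1)=16; μ^(2)=1; μ^(3)=-9

((0, 0, 1); (2, 0, 0); (1, 1, 0))


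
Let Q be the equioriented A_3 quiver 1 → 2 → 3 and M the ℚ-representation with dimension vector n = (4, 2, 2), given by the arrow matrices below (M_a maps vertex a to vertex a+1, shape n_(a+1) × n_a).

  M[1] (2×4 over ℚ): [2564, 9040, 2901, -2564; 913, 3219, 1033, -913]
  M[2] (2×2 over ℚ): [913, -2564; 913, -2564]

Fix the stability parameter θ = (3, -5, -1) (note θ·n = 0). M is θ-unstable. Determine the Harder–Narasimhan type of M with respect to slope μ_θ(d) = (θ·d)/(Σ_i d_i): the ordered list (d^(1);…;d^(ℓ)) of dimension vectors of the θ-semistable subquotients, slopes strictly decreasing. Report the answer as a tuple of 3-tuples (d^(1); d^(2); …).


Interval decomposition of M: I[1,1]^2, I[1,2], I[1,3], I[3,3].
HN type (ℓ=2): μ^(1)=3; μ^(2)=-1

((2, 0, 0); (2, 2, 2))


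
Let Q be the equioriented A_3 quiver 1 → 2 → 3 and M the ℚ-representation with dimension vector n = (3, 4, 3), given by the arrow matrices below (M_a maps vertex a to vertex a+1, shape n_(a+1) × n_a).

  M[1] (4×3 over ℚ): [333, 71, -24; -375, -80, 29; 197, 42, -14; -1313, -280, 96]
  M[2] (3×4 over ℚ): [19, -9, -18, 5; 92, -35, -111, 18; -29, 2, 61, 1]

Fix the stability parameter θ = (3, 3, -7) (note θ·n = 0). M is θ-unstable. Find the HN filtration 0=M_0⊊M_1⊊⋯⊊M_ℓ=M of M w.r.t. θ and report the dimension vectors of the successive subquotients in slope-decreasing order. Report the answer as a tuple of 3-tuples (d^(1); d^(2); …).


Interval decomposition of M: I[1,3]^3, I[2,2].
HN type (ℓ=2): μ^(1)=3; μ^(2)=-1/3

((0, 1, 0); (3, 3, 3))


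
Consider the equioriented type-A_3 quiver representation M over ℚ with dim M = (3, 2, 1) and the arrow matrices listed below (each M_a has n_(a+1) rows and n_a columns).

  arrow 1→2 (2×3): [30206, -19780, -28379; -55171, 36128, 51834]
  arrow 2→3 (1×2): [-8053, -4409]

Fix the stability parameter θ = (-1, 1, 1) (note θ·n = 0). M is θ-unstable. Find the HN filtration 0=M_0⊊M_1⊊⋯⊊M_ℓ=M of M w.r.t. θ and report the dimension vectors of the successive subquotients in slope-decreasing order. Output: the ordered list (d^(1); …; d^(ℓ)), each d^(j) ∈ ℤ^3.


Interval decomposition of M: I[1,1], I[1,2], I[1,3].
HN type (ℓ=2): μ^(1)=1; μ^(2)=-1

((0, 2, 1); (3, 0, 0))


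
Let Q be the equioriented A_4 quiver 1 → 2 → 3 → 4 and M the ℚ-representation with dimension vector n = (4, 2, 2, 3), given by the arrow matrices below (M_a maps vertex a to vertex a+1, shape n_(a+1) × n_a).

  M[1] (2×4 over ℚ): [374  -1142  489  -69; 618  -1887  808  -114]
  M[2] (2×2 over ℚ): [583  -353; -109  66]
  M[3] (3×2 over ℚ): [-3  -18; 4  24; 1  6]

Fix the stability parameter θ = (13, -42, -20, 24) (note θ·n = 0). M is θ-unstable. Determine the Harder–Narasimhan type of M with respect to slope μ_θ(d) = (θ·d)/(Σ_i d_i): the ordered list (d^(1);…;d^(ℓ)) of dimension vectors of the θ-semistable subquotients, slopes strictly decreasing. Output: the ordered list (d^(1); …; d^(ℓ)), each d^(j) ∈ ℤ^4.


Barcode: M ≅ I[1,1]^2, I[1,3], I[1,4], I[4,4]^2. HN layers by μ_θ (3 steps, strictly decreasing):
  μ^(1)=24; μ^(2)=13; μ^(3)=-49/3

((0, 0, 0, 3); (2, 0, 0, 0); (2, 2, 2, 0))


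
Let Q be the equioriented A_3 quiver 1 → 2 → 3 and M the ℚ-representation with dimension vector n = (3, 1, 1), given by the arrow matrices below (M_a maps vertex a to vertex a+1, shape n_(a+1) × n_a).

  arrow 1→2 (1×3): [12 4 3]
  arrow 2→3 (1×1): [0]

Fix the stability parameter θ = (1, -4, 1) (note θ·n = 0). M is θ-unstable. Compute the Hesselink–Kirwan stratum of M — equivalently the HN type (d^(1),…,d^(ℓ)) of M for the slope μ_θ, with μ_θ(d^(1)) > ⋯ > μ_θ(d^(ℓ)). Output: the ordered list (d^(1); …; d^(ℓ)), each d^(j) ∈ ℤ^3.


Via rank(M_{q-1}∘⋯∘M_p): M ≅ I[1,1]^2, I[1,2], I[3,3].
μ_θ-semistable layers: μ^(1)=1; μ^(2)=-3/2

((2, 0, 1); (1, 1, 0))


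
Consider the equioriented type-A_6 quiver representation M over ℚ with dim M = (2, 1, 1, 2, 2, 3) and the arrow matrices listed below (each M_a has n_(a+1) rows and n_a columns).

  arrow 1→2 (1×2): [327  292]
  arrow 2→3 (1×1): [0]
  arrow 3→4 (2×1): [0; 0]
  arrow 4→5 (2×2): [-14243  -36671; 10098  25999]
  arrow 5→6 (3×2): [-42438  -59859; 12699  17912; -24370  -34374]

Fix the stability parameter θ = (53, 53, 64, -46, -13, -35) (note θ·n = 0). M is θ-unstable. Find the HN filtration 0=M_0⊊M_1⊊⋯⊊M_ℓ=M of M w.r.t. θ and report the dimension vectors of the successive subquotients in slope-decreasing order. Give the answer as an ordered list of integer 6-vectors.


Via rank(M_{q-1}∘⋯∘M_p): M ≅ I[1,1], I[1,2], I[3,3], I[4,6]^2, I[6,6].
μ_θ-semistable layers: μ^(1)=64; μ^(2)=53; μ^(3)=-24; μ^(4)=-35; μ^(5)=-46

((0, 0, 1, 0, 0, 0); (2, 1, 0, 0, 0, 0); (0, 0, 0, 0, 2, 2); (0, 0, 0, 0, 0, 1); (0, 0, 0, 2, 0, 0))


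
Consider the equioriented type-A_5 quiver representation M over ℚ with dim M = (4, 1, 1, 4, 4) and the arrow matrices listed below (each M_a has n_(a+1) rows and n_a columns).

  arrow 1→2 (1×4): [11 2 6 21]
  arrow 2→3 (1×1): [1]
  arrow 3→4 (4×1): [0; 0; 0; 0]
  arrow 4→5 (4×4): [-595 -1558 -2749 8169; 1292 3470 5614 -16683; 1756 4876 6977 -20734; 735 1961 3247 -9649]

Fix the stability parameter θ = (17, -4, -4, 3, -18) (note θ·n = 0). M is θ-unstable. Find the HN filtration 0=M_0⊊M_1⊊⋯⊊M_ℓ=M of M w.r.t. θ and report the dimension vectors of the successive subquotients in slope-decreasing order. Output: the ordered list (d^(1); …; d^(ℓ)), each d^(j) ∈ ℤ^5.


Interval decomposition of M: I[1,1]^3, I[1,3], I[4,5]^4.
HN type (ℓ=3): μ^(1)=17; μ^(2)=3; μ^(3)=-15/2

((3, 0, 0, 0, 0); (1, 1, 1, 0, 0); (0, 0, 0, 4, 4))


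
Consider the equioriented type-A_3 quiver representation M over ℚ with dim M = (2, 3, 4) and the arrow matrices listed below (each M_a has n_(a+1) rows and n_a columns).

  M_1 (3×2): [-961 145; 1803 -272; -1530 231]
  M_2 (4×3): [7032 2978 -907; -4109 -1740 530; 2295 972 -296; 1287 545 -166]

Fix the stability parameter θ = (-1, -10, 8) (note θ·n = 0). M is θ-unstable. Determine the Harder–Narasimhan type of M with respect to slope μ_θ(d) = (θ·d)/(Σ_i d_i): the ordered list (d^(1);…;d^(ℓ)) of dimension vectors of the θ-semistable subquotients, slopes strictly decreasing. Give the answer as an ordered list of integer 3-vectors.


Interval decomposition of M: I[1,3]^2, I[2,3], I[3,3].
HN type (ℓ=3): μ^(1)=8; μ^(2)=-11/2; μ^(3)=-10

((0, 0, 4); (2, 2, 0); (0, 1, 0))


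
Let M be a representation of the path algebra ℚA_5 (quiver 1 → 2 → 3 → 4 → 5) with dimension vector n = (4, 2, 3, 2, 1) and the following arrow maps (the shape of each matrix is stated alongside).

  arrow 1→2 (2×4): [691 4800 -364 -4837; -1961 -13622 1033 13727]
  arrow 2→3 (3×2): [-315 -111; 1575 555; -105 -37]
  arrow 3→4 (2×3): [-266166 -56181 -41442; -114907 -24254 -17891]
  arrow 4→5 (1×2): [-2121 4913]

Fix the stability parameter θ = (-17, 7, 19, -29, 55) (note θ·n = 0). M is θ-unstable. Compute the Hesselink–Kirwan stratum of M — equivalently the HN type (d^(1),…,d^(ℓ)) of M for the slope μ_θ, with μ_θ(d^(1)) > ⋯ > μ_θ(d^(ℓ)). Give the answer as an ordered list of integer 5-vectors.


Via rank(M_{q-1}∘⋯∘M_p): M ≅ I[1,1]^2, I[1,2], I[1,5], I[3,3], I[3,4].
μ_θ-semistable layers: μ^(1)=55; μ^(2)=19; μ^(3)=7; μ^(4)=-1; μ^(5)=-5; μ^(6)=-17

((0, 0, 0, 0, 1); (0, 0, 1, 0, 0); (0, 1, 0, 0, 0); (0, 1, 1, 1, 0); (0, 0, 1, 1, 0); (4, 0, 0, 0, 0))


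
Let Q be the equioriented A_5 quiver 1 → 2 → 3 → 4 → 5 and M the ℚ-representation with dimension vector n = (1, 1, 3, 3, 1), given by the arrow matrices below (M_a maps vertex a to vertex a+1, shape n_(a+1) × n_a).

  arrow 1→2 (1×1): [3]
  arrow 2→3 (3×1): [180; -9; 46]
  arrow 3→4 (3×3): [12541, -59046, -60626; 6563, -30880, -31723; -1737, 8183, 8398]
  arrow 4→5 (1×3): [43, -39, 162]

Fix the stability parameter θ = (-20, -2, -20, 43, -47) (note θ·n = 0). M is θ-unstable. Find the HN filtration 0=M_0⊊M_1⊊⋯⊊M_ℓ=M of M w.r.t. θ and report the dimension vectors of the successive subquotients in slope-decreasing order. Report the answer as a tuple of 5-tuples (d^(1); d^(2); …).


Via rank(M_{q-1}∘⋯∘M_p): M ≅ I[1,5], I[3,4]^2.
μ_θ-semistable layers: μ^(1)=43; μ^(2)=-2; μ^(3)=-11; μ^(4)=-20

((0, 0, 0, 2, 0); (0, 0, 0, 1, 1); (0, 1, 1, 0, 0); (1, 0, 2, 0, 0))


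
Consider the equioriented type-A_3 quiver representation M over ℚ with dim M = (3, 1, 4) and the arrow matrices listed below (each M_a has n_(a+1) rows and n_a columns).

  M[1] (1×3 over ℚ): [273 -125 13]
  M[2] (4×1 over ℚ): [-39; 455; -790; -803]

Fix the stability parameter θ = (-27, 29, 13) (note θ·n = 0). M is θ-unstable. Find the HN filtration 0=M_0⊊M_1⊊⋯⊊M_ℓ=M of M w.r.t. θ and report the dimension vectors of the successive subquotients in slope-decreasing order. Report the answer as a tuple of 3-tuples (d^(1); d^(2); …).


Via rank(M_{q-1}∘⋯∘M_p): M ≅ I[1,1]^2, I[1,3], I[3,3]^3.
μ_θ-semistable layers: μ^(1)=21; μ^(2)=13; μ^(3)=-27

((0, 1, 1); (0, 0, 3); (3, 0, 0))


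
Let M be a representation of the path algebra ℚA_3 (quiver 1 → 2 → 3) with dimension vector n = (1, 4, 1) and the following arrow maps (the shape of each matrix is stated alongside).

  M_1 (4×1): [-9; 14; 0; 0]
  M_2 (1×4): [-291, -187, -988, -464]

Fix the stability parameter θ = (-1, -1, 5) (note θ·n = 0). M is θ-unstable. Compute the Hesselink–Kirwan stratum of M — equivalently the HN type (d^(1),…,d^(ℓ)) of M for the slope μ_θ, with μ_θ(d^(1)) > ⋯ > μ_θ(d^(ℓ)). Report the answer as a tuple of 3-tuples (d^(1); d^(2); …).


Barcode: M ≅ I[1,3], I[2,2]^3. HN layers by μ_θ (2 steps, strictly decreasing):
  μ^(1)=5; μ^(2)=-1

((0, 0, 1); (1, 4, 0))


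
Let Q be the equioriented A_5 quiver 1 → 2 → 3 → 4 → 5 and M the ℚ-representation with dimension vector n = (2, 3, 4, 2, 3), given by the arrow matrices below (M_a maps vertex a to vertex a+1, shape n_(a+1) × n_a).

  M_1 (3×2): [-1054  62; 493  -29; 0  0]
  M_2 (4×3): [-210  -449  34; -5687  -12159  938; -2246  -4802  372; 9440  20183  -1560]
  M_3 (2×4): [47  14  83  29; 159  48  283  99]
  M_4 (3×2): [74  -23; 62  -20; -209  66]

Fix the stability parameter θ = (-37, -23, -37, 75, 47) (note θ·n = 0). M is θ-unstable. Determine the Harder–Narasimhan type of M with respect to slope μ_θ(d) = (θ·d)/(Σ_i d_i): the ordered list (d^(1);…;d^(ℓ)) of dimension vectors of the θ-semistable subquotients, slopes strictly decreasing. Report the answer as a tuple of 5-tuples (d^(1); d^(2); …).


Via rank(M_{q-1}∘⋯∘M_p): M ≅ I[1,1], I[1,3], I[2,5]^2, I[3,3], I[5,5].
μ_θ-semistable layers: μ^(1)=61; μ^(2)=47; μ^(3)=-30; μ^(4)=-37

((0, 0, 0, 2, 2); (0, 0, 0, 0, 1); (0, 3, 3, 0, 0); (2, 0, 1, 0, 0))


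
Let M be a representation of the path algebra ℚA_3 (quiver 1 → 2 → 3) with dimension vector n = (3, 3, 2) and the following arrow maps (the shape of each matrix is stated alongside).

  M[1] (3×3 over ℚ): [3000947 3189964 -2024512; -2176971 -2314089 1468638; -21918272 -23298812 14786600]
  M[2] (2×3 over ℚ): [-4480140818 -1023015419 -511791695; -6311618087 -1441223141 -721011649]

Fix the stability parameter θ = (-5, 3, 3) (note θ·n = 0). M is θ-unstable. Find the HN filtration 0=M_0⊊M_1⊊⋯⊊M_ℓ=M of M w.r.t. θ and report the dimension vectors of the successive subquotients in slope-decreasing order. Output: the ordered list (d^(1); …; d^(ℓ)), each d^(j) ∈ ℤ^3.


Interval decomposition of M: I[1,1], I[1,3]^2, I[2,2].
HN type (ℓ=2): μ^(1)=3; μ^(2)=-5

((0, 3, 2); (3, 0, 0))


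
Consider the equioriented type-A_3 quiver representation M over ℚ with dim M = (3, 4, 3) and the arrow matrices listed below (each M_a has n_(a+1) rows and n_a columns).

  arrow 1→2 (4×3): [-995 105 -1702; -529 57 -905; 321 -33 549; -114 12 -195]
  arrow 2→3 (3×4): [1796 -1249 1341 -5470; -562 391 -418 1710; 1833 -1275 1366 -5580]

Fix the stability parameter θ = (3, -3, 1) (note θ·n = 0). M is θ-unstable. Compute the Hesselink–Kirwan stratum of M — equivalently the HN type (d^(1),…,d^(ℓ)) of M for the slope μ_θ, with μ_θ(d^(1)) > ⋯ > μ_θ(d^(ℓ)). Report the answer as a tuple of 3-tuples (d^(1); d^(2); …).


Barcode: M ≅ I[1,1], I[1,3]^2, I[2,2], I[2,3]. HN layers by μ_θ (4 steps, strictly decreasing):
  μ^(1)=3; μ^(2)=1; μ^(3)=0; μ^(4)=-3

((1, 0, 0); (0, 0, 3); (2, 2, 0); (0, 2, 0))


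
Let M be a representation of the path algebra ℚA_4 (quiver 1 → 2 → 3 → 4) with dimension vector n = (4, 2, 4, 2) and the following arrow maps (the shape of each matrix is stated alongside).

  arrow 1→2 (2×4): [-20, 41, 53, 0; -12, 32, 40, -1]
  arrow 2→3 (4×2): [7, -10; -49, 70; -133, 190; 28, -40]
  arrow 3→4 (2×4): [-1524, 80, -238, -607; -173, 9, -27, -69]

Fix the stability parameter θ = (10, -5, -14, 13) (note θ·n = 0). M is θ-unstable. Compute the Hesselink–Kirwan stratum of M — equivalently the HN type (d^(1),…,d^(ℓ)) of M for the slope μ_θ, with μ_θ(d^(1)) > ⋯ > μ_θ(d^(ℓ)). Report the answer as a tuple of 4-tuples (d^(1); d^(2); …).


Via rank(M_{q-1}∘⋯∘M_p): M ≅ I[1,1]^2, I[1,2], I[1,4], I[3,3]^2, I[3,4].
μ_θ-semistable layers: μ^(1)=13; μ^(2)=10; μ^(3)=5/2; μ^(4)=-3; μ^(5)=-14

((0, 0, 0, 2); (2, 0, 0, 0); (1, 1, 0, 0); (1, 1, 1, 0); (0, 0, 3, 0))


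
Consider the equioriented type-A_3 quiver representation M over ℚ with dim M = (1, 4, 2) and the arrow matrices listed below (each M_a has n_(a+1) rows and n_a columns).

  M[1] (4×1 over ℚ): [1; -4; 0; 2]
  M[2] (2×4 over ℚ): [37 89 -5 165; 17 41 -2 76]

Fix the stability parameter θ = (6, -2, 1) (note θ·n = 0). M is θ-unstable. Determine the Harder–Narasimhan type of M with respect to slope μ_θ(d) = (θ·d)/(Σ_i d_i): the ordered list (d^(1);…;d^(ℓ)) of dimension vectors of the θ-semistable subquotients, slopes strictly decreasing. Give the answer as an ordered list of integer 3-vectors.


Interval decomposition of M: I[1,3], I[2,2]^2, I[2,3].
HN type (ℓ=3): μ^(1)=5/3; μ^(2)=1; μ^(3)=-2

((1, 1, 1); (0, 0, 1); (0, 3, 0))


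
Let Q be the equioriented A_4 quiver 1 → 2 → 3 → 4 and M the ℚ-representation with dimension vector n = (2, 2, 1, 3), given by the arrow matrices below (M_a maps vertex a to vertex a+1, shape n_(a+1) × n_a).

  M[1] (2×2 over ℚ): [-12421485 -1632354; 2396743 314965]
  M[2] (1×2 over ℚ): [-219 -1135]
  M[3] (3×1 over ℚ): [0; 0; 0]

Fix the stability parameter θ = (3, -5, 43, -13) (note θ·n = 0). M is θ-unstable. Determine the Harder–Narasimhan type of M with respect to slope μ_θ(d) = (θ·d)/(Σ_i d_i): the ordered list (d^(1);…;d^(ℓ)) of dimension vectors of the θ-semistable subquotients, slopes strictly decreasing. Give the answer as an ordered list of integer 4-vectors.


Interval decomposition of M: I[1,2], I[1,3], I[4,4]^3.
HN type (ℓ=3): μ^(1)=43; μ^(2)=-1; μ^(3)=-13

((0, 0, 1, 0); (2, 2, 0, 0); (0, 0, 0, 3))


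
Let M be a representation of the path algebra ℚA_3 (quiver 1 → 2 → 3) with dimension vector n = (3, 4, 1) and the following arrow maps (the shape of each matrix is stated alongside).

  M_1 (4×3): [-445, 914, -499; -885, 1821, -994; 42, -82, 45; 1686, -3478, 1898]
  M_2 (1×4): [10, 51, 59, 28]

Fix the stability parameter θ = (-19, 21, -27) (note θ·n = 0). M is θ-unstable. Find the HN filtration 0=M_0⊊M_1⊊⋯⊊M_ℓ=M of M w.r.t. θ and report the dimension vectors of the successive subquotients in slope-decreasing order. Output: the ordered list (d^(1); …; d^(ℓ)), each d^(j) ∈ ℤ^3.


Interval decomposition of M: I[1,2]^2, I[1,3], I[2,2].
HN type (ℓ=3): μ^(1)=21; μ^(2)=-3; μ^(3)=-19

((0, 3, 0); (0, 1, 1); (3, 0, 0))


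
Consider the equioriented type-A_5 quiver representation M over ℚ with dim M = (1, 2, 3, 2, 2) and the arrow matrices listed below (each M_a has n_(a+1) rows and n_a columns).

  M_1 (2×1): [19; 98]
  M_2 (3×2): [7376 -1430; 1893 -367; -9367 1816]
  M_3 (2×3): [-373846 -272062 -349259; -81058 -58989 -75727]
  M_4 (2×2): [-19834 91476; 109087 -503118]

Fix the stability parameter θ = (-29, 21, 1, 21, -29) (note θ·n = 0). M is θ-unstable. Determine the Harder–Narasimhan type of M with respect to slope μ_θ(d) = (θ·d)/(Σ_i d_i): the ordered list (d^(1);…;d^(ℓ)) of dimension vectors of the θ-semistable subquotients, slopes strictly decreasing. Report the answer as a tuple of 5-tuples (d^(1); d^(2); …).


Via rank(M_{q-1}∘⋯∘M_p): M ≅ I[1,5], I[2,4], I[3,3], I[5,5].
μ_θ-semistable layers: μ^(1)=21; μ^(2)=11; μ^(3)=7/2; μ^(4)=1; μ^(5)=-29

((0, 0, 0, 1, 0); (0, 1, 1, 0, 0); (0, 1, 1, 1, 1); (0, 0, 1, 0, 0); (1, 0, 0, 0, 1))


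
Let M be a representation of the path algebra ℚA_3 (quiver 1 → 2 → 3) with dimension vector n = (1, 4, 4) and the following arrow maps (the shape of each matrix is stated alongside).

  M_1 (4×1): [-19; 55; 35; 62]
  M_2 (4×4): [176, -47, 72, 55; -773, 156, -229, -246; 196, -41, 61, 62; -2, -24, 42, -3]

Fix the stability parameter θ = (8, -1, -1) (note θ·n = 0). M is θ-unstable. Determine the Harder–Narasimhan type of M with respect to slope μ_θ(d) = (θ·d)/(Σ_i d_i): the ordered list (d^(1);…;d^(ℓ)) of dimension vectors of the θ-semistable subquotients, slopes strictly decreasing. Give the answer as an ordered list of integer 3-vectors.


Barcode: M ≅ I[1,3], I[2,3]^3. HN layers by μ_θ (2 steps, strictly decreasing):
  μ^(1)=2; μ^(2)=-1

((1, 1, 1); (0, 3, 3))


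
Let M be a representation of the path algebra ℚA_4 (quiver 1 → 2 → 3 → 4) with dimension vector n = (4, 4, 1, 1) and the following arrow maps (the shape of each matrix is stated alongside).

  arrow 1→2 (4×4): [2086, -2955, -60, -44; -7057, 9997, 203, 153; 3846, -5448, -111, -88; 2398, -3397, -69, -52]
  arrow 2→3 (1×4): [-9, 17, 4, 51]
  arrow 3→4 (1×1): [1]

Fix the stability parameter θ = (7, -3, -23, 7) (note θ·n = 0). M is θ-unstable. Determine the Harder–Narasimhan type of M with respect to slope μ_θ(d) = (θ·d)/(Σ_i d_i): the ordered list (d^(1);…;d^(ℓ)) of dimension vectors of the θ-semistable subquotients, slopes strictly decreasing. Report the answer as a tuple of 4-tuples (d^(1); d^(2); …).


Interval decomposition of M: I[1,2]^3, I[1,4].
HN type (ℓ=3): μ^(1)=7; μ^(2)=2; μ^(3)=-19/3

((0, 0, 0, 1); (3, 3, 0, 0); (1, 1, 1, 0))


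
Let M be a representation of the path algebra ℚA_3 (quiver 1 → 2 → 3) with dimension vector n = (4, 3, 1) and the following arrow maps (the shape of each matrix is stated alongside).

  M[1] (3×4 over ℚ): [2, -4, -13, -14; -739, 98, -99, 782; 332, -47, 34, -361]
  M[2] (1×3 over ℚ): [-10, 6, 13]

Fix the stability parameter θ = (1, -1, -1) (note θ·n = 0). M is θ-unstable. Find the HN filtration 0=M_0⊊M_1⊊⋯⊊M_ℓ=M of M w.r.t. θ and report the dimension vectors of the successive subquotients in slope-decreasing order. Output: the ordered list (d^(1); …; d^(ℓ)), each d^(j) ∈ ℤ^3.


Interval decomposition of M: I[1,1], I[1,2]^2, I[1,3].
HN type (ℓ=3): μ^(1)=1; μ^(2)=0; μ^(3)=-1/3

((1, 0, 0); (2, 2, 0); (1, 1, 1))


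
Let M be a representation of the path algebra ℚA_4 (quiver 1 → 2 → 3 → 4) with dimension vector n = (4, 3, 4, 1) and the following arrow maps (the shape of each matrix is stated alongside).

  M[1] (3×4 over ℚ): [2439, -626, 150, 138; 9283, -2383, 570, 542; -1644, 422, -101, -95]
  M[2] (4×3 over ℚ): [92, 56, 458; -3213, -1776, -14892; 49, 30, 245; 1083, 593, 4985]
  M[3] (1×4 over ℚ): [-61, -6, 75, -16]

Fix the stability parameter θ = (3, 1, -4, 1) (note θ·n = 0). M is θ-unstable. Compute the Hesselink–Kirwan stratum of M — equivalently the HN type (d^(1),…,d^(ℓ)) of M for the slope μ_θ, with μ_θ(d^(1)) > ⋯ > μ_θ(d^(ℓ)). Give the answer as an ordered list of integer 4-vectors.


Barcode: M ≅ I[1,1], I[1,3]^2, I[1,4], I[3,3]. HN layers by μ_θ (4 steps, strictly decreasing):
  μ^(1)=3; μ^(2)=1; μ^(3)=0; μ^(4)=-4

((1, 0, 0, 0); (0, 0, 0, 1); (3, 3, 3, 0); (0, 0, 1, 0))


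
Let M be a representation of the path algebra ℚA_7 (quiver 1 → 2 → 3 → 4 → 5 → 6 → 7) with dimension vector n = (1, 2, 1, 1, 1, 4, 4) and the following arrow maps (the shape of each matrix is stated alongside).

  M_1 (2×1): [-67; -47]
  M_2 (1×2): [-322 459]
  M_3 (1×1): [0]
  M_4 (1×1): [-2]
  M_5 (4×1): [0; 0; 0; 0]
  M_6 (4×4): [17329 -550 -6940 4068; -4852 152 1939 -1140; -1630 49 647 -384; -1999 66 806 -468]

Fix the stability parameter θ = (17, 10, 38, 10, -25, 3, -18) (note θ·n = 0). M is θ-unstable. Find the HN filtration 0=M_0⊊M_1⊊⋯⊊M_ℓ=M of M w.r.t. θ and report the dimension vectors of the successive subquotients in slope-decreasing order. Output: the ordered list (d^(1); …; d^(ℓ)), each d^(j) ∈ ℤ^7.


Barcode: M ≅ I[1,3], I[2,2], I[4,5], I[6,6], I[6,7]^3, I[7,7]. HN layers by μ_θ (6 steps, strictly decreasing):
  μ^(1)=38; μ^(2)=27/2; μ^(3)=10; μ^(4)=3; μ^(5)=-15/2; μ^(6)=-18

((0, 0, 1, 0, 0, 0, 0); (1, 1, 0, 0, 0, 0, 0); (0, 1, 0, 0, 0, 0, 0); (0, 0, 0, 0, 0, 1, 0); (0, 0, 0, 1, 1, 3, 3); (0, 0, 0, 0, 0, 0, 1))


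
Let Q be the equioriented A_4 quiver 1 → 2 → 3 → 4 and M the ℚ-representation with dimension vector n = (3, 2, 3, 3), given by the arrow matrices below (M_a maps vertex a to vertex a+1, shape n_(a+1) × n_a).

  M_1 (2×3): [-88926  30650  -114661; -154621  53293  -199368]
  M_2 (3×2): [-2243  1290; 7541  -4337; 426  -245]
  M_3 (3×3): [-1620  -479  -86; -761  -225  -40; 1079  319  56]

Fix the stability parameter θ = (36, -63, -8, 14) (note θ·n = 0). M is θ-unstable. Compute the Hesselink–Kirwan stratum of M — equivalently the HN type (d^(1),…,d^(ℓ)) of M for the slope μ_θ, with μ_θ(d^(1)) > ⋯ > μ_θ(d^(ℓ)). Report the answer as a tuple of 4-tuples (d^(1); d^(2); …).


Barcode: M ≅ I[1,1], I[1,4]^2, I[3,3], I[4,4]. HN layers by μ_θ (4 steps, strictly decreasing):
  μ^(1)=36; μ^(2)=14; μ^(3)=-8; μ^(4)=-27/2

((1, 0, 0, 0); (0, 0, 0, 3); (0, 0, 3, 0); (2, 2, 0, 0))


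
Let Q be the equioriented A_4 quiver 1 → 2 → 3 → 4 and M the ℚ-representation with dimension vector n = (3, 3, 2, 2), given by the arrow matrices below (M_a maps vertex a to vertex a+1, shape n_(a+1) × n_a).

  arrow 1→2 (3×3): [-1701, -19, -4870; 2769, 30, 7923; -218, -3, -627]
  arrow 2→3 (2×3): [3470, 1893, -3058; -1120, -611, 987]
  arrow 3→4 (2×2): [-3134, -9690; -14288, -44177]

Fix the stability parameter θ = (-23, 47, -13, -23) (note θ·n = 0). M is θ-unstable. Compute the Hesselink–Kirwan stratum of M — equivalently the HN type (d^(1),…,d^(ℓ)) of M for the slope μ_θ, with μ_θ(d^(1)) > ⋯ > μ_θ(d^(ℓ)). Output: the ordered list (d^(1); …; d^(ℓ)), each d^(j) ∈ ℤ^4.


Via rank(M_{q-1}∘⋯∘M_p): M ≅ I[1,1], I[1,4]^2, I[2,2].
μ_θ-semistable layers: μ^(1)=47; μ^(2)=11/3; μ^(3)=-23

((0, 1, 0, 0); (0, 2, 2, 2); (3, 0, 0, 0))


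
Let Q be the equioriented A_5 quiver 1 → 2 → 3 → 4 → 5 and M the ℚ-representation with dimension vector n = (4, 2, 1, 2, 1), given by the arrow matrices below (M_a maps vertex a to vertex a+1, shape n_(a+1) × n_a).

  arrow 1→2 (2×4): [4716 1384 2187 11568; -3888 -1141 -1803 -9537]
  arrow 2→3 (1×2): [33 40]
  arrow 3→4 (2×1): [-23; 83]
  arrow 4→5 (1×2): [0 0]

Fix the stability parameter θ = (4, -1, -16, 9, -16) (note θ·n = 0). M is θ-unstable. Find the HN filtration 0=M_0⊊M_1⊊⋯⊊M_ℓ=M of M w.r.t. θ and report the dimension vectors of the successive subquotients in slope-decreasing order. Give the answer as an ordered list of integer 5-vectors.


Interval decomposition of M: I[1,1]^2, I[1,2], I[1,4], I[4,4], I[5,5].
HN type (ℓ=5): μ^(1)=9; μ^(2)=4; μ^(3)=3/2; μ^(4)=-13/3; μ^(5)=-16

((0, 0, 0, 2, 0); (2, 0, 0, 0, 0); (1, 1, 0, 0, 0); (1, 1, 1, 0, 0); (0, 0, 0, 0, 1))


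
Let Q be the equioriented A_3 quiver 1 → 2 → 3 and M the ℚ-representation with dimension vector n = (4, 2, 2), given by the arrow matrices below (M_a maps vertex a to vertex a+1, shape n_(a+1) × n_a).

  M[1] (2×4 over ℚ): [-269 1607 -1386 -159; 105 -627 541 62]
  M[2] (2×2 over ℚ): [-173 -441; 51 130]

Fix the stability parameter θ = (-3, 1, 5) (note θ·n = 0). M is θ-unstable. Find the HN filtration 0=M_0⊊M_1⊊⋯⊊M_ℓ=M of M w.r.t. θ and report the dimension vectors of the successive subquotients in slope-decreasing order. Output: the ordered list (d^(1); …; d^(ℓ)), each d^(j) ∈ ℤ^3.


Via rank(M_{q-1}∘⋯∘M_p): M ≅ I[1,1]^2, I[1,3]^2.
μ_θ-semistable layers: μ^(1)=5; μ^(2)=1; μ^(3)=-3

((0, 0, 2); (0, 2, 0); (4, 0, 0))


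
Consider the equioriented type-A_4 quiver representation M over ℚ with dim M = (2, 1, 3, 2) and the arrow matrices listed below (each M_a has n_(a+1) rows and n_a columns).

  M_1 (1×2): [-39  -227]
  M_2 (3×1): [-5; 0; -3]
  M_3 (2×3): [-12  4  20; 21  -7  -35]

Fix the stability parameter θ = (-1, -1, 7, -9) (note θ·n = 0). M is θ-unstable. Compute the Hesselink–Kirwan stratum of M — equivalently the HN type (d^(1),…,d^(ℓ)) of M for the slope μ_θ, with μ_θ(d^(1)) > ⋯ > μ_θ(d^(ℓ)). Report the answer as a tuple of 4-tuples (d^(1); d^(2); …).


Interval decomposition of M: I[1,1], I[1,3], I[3,3], I[3,4], I[4,4].
HN type (ℓ=3): μ^(1)=7; μ^(2)=-1; μ^(3)=-9

((0, 0, 2, 0); (2, 1, 1, 1); (0, 0, 0, 1))


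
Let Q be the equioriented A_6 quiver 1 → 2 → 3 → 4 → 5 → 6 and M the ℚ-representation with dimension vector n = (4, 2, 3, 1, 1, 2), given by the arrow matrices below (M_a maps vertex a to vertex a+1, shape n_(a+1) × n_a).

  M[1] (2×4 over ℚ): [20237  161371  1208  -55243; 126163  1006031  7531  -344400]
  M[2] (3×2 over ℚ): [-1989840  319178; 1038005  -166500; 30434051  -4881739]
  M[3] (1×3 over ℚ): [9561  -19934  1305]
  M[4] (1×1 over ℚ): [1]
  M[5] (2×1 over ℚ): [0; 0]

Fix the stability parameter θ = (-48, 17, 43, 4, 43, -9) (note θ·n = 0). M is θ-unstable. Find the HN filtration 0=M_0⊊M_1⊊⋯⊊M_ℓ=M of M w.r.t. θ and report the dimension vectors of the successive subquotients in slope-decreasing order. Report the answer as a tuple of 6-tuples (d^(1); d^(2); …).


Via rank(M_{q-1}∘⋯∘M_p): M ≅ I[1,1]^2, I[1,3], I[1,5], I[3,3], I[6,6]^2.
μ_θ-semistable layers: μ^(1)=43; μ^(2)=47/2; μ^(3)=17; μ^(4)=-9; μ^(5)=-48

((0, 0, 2, 0, 1, 0); (0, 0, 1, 1, 0, 0); (0, 2, 0, 0, 0, 0); (0, 0, 0, 0, 0, 2); (4, 0, 0, 0, 0, 0))


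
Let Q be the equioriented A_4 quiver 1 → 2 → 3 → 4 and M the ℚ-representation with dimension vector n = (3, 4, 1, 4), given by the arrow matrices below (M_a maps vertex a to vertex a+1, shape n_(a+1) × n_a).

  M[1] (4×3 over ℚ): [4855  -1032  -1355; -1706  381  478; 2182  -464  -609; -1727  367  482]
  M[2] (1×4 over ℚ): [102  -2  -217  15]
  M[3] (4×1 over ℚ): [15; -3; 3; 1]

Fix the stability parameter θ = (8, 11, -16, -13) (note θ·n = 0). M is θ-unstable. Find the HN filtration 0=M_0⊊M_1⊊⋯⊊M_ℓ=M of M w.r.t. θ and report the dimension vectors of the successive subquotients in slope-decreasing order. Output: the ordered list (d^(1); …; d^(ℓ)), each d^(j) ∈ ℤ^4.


Interval decomposition of M: I[1,2]^2, I[1,4], I[2,2], I[4,4]^3.
HN type (ℓ=4): μ^(1)=11; μ^(2)=8; μ^(3)=-5/2; μ^(4)=-13

((0, 3, 0, 0); (2, 0, 0, 0); (1, 1, 1, 1); (0, 0, 0, 3))


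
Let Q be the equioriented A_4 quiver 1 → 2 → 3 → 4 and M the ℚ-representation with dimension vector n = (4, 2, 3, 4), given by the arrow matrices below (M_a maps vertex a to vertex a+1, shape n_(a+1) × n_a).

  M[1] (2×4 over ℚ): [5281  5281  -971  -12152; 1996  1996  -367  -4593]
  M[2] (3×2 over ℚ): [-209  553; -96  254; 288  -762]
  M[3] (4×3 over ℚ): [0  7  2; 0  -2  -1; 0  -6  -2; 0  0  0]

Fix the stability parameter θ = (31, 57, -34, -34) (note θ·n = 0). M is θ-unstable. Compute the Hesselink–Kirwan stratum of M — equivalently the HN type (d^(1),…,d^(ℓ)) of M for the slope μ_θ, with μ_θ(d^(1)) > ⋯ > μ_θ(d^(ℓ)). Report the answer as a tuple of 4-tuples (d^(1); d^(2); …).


Via rank(M_{q-1}∘⋯∘M_p): M ≅ I[1,1]^2, I[1,3], I[1,4], I[3,4], I[4,4]^2.
μ_θ-semistable layers: μ^(1)=31; μ^(2)=18; μ^(3)=5; μ^(4)=-34

((2, 0, 0, 0); (1, 1, 1, 0); (1, 1, 1, 1); (0, 0, 1, 3))


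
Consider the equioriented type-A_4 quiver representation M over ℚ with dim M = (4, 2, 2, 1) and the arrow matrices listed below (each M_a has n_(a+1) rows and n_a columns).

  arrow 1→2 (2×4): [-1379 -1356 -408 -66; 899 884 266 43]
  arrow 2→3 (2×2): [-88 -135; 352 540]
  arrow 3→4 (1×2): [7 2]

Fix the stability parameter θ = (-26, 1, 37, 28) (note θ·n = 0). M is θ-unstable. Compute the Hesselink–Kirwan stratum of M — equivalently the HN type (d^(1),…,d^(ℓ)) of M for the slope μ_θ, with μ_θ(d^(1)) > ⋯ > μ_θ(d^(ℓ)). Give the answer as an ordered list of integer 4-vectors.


Barcode: M ≅ I[1,1]^2, I[1,2], I[1,4], I[3,3]. HN layers by μ_θ (4 steps, strictly decreasing):
  μ^(1)=37; μ^(2)=65/2; μ^(3)=1; μ^(4)=-26

((0, 0, 1, 0); (0, 0, 1, 1); (0, 2, 0, 0); (4, 0, 0, 0))


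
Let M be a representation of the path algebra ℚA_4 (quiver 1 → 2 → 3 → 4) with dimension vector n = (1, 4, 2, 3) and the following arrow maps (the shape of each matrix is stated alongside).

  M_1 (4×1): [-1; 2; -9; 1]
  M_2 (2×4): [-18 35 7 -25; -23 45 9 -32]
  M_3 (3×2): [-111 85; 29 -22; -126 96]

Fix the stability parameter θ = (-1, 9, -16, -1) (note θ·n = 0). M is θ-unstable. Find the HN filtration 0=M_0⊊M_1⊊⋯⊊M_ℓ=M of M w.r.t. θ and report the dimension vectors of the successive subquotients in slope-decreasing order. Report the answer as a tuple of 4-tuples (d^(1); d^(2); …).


Via rank(M_{q-1}∘⋯∘M_p): M ≅ I[1,2], I[2,2], I[2,4]^2, I[4,4].
μ_θ-semistable layers: μ^(1)=9; μ^(2)=-1; μ^(3)=-7/2

((0, 2, 0, 0); (1, 0, 0, 3); (0, 2, 2, 0))
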